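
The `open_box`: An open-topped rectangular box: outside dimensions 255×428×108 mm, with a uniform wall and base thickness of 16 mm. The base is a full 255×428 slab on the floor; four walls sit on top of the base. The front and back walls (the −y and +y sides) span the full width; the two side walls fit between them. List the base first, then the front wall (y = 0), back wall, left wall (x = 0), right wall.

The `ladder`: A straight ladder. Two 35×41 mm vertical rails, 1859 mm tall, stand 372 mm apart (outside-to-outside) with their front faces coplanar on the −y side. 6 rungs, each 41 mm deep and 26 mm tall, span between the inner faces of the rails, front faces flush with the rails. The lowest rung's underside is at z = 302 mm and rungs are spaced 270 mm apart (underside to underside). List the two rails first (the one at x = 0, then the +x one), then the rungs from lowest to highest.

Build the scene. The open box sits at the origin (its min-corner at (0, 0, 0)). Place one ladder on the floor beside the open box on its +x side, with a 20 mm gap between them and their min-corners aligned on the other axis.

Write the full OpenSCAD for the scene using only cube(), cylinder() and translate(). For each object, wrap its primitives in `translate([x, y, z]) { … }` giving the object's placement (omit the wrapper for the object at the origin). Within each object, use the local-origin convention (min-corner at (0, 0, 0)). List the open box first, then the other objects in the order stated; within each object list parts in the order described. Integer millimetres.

cube([255, 428, 16]);
translate([0, 0, 16]) cube([255, 16, 92]);
translate([0, 412, 16]) cube([255, 16, 92]);
translate([0, 16, 16]) cube([16, 396, 92]);
translate([239, 16, 16]) cube([16, 396, 92]);
translate([275, 0, 0]) {
  cube([35, 41, 1859]);
  translate([337, 0, 0]) cube([35, 41, 1859]);
  translate([35, 0, 302]) cube([302, 41, 26]);
  translate([35, 0, 572]) cube([302, 41, 26]);
  translate([35, 0, 842]) cube([302, 41, 26]);
  translate([35, 0, 1112]) cube([302, 41, 26]);
  translate([35, 0, 1382]) cube([302, 41, 26]);
  translate([35, 0, 1652]) cube([302, 41, 26]);
}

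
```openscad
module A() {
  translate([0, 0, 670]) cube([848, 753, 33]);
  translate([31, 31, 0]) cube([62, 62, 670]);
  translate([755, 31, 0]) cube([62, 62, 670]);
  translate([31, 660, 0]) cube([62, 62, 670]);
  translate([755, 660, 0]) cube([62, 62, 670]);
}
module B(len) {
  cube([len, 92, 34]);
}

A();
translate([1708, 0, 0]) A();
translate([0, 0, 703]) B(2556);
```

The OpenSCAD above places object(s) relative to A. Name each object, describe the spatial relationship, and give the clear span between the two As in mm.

A is a table. B is a beam. A beam spans the tops of two tables. The clear span between the two tables is 860 mm.

Second table starts at x = 1708; first ends at x = 848; clear span = 1708 − 848 = 860 mm.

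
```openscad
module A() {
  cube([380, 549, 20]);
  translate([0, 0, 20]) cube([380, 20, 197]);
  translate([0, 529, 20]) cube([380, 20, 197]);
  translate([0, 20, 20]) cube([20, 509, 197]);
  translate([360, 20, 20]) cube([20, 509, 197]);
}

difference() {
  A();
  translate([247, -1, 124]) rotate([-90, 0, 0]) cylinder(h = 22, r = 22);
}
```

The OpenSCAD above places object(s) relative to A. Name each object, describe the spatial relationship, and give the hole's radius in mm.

The subtracted cylinder has r = 22 mm.

A is an open box. The open box has a circular hole through its front wall. The hole's radius is 22 mm.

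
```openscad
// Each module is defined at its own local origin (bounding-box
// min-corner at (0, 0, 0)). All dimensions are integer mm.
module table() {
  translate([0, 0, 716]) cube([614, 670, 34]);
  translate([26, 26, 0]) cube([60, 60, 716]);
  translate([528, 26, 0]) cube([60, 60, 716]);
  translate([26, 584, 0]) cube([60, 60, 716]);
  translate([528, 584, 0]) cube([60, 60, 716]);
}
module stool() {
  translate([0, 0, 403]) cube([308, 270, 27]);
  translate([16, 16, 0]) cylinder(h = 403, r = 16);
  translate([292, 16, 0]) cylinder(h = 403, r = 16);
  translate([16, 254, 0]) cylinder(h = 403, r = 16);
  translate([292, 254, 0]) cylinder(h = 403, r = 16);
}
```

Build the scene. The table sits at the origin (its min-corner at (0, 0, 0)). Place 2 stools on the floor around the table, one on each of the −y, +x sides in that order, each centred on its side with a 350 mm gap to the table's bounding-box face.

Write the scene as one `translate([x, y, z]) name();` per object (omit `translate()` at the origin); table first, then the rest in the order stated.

table();
translate([153, -620, 0]) stool();
translate([964, 200, 0]) stool();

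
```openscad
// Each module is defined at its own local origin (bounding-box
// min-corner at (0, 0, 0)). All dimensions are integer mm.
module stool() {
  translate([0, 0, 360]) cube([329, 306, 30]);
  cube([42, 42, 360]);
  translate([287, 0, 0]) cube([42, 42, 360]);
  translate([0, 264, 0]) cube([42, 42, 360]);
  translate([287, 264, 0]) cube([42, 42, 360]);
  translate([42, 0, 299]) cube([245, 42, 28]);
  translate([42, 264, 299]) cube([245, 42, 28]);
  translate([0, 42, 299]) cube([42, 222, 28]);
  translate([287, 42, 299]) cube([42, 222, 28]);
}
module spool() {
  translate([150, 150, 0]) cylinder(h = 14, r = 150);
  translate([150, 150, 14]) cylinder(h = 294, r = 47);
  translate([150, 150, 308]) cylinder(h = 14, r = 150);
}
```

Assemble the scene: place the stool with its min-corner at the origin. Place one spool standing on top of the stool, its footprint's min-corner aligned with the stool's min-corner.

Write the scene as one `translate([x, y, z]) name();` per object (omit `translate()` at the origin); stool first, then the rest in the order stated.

stool();
translate([0, 0, 390]) spool();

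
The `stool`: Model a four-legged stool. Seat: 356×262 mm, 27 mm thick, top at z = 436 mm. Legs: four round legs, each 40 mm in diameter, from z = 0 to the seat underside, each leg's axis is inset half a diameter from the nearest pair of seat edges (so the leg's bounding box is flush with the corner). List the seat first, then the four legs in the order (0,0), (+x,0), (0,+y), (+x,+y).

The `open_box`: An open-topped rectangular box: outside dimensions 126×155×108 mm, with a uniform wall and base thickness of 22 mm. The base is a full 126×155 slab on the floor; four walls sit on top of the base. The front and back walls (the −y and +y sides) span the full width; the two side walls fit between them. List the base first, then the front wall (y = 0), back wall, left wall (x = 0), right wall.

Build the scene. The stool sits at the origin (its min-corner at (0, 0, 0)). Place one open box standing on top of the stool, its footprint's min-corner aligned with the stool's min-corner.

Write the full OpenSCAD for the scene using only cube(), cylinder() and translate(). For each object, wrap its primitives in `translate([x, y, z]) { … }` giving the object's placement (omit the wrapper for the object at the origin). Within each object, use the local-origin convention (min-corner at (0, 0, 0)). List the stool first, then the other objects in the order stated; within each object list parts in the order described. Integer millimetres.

translate([0, 0, 409]) cube([356, 262, 27]);
translate([20, 20, 0]) cylinder(h = 409, r = 20);
translate([336, 20, 0]) cylinder(h = 409, r = 20);
translate([20, 242, 0]) cylinder(h = 409, r = 20);
translate([336, 242, 0]) cylinder(h = 409, r = 20);
translate([0, 0, 436]) {
  cube([126, 155, 22]);
  translate([0, 0, 22]) cube([126, 22, 86]);
  translate([0, 133, 22]) cube([126, 22, 86]);
  translate([0, 22, 22]) cube([22, 111, 86]);
  translate([104, 22, 22]) cube([22, 111, 86]);
}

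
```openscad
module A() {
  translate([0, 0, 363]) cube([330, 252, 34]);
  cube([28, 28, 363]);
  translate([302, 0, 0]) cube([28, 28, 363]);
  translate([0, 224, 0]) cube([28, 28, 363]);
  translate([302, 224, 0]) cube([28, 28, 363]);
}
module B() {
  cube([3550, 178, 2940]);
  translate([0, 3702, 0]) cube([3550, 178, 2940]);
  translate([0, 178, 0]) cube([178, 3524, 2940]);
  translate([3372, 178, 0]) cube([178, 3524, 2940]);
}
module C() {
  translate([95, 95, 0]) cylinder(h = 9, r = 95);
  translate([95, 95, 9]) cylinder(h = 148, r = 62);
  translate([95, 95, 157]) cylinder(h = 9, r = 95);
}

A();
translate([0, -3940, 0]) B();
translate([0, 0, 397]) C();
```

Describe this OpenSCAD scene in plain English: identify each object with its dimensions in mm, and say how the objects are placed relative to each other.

A is a four-legged stool. The seat is a 330×252×34 mm slab whose top surface is at z = 397 mm; four square legs, each 28×28 mm in cross-section, run from the floor (z = 0) to the underside of the seat, each flush with a corner of the seat.

B is a box-shaped house frame (walls only): outside footprint 3550×3880 mm, wall height 2940 mm, wall thickness 178 mm. The two y-facing walls run the full x-width; the two x-facing walls fit between the inner faces of the y-facing walls.

C is a spool: two coaxial disc flanges of radius 95 mm and thickness 9 mm, joined by a core cylinder of radius 62 mm and height 148 mm. The lower flange rests on z = 0 and the three cylinders share a vertical axis.

The house frame is on the floor beside the stool on its −y side. The spool is on top of the stool.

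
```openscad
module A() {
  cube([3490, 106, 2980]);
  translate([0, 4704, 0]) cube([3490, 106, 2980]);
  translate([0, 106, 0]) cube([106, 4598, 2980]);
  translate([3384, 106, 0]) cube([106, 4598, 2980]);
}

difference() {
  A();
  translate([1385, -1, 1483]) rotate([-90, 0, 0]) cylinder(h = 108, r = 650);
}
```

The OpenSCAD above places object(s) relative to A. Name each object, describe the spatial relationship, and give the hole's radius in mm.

The subtracted cylinder has r = 650 mm.

A is a house frame. The house frame has a circular hole through its front wall. The hole's radius is 650 mm.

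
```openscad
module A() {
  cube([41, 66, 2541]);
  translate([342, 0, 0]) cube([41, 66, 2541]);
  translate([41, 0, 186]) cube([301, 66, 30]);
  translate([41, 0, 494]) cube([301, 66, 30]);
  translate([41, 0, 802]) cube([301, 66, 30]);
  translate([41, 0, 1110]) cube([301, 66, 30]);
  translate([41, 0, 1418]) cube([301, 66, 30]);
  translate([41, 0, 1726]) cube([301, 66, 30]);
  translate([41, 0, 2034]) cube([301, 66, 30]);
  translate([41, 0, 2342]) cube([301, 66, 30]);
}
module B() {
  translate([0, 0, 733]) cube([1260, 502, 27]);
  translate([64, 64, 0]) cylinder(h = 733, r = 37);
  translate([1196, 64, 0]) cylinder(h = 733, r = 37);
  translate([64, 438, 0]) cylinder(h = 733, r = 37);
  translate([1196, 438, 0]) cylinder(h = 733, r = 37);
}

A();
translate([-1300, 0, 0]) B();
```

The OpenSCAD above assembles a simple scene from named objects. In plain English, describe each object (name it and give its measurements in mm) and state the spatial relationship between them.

A is a wooden ladder with two side rails of 41×66 mm section and 2541 mm height, set 383 mm apart overall. Between them run 8 rectangular rungs (66 mm deep, 30 mm thick), front faces flush with the rails' −y face. The bottom of the first rung is 186 mm above the floor and each subsequent rung is 308 mm higher than the one below.

B is a rectangular dining table. The top is 1260×502×27 mm with its upper surface at z = 760 mm. It stands on four round legs of 74 mm diameter, each leg's bounding box inset 27 mm from the nearest pair of top edges, running from the floor to the underside of the top.

The table is on the floor beside the ladder on its −x side.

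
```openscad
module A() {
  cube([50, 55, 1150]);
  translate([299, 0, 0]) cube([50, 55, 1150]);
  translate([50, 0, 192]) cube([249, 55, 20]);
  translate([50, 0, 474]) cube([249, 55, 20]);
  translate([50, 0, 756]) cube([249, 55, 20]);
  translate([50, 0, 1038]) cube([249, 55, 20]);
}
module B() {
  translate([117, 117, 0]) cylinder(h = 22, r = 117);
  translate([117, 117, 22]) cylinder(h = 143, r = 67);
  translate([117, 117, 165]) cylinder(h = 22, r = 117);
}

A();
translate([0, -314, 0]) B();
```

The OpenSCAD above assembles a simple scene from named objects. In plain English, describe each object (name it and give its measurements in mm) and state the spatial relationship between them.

A is a straight ladder. Two 50×55 mm vertical rails, 1150 mm tall, stand 349 mm apart (outside-to-outside) with their front faces coplanar on the −y side. 4 rungs, each 55 mm deep and 20 mm tall, span between the inner faces of the rails, front faces flush with the rails. The lowest rung's underside is at z = 192 mm and rungs are spaced 282 mm apart (underside to underside).

B is a spool: two coaxial disc flanges of radius 117 mm and thickness 22 mm, joined by a core cylinder of radius 67 mm and height 143 mm. The lower flange rests on z = 0 and the three cylinders share a vertical axis.

The spool is on the floor beside the ladder on its −y side.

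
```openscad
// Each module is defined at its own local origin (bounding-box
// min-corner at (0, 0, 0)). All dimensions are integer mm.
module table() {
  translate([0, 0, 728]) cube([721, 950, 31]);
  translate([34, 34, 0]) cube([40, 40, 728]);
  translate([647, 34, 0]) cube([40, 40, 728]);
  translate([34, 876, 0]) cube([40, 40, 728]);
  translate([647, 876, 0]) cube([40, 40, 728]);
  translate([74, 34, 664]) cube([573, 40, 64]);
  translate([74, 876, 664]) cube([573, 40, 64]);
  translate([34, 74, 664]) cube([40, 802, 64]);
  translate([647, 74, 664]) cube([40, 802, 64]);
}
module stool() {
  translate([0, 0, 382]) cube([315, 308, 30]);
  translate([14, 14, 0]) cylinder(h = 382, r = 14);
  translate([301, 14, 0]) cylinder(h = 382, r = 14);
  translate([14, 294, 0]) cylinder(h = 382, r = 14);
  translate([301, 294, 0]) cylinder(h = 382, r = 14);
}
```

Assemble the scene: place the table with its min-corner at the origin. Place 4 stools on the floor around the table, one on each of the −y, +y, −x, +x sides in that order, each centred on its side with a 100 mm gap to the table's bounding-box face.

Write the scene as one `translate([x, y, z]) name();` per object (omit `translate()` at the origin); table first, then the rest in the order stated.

table();
translate([203, -408, 0]) stool();
translate([203, 1050, 0]) stool();
translate([-415, 321, 0]) stool();
translate([821, 321, 0]) stool();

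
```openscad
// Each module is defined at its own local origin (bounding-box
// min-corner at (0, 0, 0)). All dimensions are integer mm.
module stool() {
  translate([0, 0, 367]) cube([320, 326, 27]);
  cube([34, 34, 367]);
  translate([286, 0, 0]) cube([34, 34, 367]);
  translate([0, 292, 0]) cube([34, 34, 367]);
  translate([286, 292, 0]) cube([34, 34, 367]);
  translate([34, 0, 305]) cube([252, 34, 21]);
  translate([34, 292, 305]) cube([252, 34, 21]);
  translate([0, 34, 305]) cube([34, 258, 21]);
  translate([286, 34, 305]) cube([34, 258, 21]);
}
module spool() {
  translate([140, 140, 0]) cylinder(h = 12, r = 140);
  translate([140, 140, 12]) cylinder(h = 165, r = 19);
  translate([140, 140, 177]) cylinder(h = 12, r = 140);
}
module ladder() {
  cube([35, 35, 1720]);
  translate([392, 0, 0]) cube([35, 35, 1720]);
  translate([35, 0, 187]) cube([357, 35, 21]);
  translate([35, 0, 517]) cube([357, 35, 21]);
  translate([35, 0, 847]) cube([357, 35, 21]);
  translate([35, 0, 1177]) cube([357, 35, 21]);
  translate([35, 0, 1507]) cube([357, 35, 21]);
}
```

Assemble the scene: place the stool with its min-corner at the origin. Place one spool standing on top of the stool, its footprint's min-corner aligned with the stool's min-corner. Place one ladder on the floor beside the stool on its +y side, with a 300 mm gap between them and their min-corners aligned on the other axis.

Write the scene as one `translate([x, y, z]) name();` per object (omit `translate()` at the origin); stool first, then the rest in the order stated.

stool();
translate([0, 0, 394]) spool();
translate([0, 626, 0]) ladder();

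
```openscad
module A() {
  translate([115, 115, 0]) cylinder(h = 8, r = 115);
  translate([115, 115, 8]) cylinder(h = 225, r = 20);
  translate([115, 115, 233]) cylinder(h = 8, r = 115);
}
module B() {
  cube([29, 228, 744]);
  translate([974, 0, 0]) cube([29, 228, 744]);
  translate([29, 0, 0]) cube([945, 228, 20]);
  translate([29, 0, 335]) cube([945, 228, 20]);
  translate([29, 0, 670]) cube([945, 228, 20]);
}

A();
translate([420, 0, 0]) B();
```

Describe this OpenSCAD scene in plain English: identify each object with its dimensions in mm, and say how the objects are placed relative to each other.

A is a spool: two coaxial disc flanges of radius 115 mm and thickness 8 mm, joined by a core cylinder of radius 20 mm and height 225 mm. The lower flange rests on z = 0 and the three cylinders share a vertical axis.

B is a bookshelf 1003 mm wide overall, 228 mm deep and 744 mm tall. The two sides are 29 mm thick vertical panels. 3 horizontal shelves of 20 mm thickness span between the inner faces of the sides; the lowest shelf sits on the floor and shelves are stacked with a clear vertical gap of 315 mm between each pair.

The bookshelf is on the floor beside the spool on its +x side.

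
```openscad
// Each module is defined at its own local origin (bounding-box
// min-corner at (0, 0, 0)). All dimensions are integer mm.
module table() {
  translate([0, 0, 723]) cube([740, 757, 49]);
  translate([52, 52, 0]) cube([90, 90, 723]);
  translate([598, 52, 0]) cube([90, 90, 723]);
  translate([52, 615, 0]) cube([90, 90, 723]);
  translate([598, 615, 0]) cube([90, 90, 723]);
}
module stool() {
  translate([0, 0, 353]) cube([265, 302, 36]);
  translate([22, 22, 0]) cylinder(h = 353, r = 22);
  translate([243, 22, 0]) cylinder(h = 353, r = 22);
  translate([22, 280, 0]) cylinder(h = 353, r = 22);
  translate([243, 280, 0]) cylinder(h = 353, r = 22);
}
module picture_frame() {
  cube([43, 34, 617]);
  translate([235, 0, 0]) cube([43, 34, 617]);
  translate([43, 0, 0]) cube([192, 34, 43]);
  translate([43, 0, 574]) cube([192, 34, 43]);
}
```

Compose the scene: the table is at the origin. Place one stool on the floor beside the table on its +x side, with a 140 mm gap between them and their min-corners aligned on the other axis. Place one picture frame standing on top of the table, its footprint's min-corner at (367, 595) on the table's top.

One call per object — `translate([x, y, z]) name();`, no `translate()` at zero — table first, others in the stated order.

table();
translate([880, 0, 0]) stool();
translate([367, 595, 772]) picture_frame();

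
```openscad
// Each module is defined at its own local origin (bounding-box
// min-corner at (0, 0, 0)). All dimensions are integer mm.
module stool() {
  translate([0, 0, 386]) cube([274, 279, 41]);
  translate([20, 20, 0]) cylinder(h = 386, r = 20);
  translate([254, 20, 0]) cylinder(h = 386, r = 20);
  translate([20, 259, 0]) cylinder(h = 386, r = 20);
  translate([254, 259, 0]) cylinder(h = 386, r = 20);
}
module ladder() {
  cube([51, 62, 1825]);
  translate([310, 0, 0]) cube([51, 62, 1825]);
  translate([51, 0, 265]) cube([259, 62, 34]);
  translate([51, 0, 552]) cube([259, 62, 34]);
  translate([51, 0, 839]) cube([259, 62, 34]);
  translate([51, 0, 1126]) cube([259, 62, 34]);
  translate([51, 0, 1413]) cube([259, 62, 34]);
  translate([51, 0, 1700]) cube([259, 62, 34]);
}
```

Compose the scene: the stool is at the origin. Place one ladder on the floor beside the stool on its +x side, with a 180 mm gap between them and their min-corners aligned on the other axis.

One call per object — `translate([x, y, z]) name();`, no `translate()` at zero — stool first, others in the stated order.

stool();
translate([454, 0, 0]) ladder();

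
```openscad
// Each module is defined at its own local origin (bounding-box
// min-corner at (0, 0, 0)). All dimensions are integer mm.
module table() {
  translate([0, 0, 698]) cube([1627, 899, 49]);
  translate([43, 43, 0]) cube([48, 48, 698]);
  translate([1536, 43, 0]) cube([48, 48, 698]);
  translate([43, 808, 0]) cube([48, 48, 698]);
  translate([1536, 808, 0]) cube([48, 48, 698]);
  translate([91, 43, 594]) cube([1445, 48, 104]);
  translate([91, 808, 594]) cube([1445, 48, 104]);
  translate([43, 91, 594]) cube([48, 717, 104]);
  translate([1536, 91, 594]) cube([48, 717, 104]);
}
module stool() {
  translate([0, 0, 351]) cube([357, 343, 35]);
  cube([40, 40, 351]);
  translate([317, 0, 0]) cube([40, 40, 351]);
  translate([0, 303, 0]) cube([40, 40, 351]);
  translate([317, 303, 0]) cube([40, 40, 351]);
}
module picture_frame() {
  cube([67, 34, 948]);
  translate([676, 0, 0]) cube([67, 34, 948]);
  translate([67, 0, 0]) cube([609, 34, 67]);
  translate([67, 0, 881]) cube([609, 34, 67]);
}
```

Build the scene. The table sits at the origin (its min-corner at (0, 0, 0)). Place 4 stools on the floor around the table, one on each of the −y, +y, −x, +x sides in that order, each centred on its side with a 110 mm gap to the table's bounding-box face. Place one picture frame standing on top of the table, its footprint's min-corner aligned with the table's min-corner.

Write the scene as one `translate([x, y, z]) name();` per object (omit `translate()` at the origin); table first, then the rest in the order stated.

table();
translate([635, -453, 0]) stool();
translate([635, 1009, 0]) stool();
translate([-467, 278, 0]) stool();
translate([1737, 278, 0]) stool();
translate([0, 0, 747]) picture_frame();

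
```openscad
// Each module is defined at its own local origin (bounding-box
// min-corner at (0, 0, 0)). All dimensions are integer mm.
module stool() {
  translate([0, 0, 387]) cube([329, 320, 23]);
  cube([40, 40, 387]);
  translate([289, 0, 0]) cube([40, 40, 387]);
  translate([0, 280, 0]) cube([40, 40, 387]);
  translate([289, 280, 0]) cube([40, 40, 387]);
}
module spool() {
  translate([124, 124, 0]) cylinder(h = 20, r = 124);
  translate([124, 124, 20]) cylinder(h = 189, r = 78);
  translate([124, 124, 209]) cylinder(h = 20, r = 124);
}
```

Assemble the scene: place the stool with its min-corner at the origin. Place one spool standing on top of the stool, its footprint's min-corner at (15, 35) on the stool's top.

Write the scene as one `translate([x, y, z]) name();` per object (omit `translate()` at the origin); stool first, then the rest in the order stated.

stool();
translate([15, 35, 410]) spool();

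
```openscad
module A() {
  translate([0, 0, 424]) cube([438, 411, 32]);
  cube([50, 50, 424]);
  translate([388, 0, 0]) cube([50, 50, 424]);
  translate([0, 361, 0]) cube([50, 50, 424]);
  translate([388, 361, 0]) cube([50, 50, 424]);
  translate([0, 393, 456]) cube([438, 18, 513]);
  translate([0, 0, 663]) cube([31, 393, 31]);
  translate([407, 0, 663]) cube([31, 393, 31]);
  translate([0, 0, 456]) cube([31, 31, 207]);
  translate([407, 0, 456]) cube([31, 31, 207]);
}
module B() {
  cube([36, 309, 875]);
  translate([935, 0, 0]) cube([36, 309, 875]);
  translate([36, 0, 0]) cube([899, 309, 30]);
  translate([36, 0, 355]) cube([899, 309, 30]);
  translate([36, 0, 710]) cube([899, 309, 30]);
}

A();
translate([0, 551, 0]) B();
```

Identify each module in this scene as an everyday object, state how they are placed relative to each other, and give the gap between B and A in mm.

A is a chair. B is a bookshelf. The bookshelf is on the floor beside the chair on its +y side. The gap between the bookshelf and the chair is 140 mm.

The bookshelf's nearest face is 140 mm from the chair's +y face.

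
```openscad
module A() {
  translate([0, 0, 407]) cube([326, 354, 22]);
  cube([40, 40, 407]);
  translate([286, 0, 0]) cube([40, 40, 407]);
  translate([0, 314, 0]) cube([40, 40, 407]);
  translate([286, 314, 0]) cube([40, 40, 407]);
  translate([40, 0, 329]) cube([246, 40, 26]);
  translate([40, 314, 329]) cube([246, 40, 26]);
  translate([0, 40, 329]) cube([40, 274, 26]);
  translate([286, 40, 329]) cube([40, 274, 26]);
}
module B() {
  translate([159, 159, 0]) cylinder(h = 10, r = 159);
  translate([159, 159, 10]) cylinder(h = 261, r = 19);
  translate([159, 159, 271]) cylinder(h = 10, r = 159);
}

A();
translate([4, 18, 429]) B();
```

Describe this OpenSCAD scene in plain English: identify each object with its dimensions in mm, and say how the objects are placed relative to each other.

A is a four-legged stool. The seat is a 326×354×22 mm slab whose top surface is at z = 429 mm; four square legs, each 40×40 mm in cross-section, run from the floor (z = 0) to the underside of the seat, each flush with a corner of the seat. Four stretchers, 40 mm wide and 26 mm tall, connect adjacent legs with their undersides at z = 329 mm, each running between the inner faces of the legs it joins and aligned with the legs' outer faces on the other axis.

B is a spool: two coaxial disc flanges of radius 159 mm and thickness 10 mm, joined by a core cylinder of radius 19 mm and height 261 mm. The lower flange rests on z = 0 and the three cylinders share a vertical axis.

The spool is on top of the stool, centred.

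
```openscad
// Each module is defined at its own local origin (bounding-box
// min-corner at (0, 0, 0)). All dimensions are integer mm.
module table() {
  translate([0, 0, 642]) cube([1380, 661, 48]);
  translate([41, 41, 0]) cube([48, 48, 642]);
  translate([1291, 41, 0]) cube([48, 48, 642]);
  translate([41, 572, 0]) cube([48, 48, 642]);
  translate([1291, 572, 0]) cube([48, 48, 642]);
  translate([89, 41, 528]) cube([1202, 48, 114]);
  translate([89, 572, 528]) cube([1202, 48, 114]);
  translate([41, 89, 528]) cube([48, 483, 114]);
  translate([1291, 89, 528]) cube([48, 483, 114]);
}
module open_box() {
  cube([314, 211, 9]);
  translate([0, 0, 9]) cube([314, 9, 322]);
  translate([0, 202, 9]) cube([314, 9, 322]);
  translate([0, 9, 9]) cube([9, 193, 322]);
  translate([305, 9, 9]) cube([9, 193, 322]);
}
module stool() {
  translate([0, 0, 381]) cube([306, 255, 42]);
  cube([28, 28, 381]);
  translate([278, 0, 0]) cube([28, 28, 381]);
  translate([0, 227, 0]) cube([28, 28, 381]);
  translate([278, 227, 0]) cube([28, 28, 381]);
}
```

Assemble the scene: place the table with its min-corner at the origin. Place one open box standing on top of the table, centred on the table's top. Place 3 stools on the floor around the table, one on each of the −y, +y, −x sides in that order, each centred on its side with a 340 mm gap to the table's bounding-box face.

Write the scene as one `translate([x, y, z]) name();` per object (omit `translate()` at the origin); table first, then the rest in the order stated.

table();
translate([533, 225, 690]) open_box();
translate([537, -595, 0]) stool();
translate([537, 1001, 0]) stool();
translate([-646, 203, 0]) stool();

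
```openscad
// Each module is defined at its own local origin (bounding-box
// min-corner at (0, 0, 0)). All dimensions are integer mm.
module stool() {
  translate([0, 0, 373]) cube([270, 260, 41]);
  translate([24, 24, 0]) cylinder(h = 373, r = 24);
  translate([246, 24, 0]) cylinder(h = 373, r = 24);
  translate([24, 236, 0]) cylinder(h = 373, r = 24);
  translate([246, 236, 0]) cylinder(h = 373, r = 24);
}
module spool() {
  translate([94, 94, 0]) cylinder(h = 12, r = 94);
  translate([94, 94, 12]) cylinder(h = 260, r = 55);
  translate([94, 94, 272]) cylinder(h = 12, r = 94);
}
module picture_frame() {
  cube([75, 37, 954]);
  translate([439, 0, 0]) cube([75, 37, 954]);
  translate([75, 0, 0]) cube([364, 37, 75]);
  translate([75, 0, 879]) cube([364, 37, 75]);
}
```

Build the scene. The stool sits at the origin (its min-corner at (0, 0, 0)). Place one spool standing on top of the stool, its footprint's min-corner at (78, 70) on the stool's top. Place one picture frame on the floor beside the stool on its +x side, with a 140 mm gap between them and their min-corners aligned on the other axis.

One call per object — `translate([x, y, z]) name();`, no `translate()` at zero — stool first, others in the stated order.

stool();
translate([78, 70, 414]) spool();
translate([410, 0, 0]) picture_frame();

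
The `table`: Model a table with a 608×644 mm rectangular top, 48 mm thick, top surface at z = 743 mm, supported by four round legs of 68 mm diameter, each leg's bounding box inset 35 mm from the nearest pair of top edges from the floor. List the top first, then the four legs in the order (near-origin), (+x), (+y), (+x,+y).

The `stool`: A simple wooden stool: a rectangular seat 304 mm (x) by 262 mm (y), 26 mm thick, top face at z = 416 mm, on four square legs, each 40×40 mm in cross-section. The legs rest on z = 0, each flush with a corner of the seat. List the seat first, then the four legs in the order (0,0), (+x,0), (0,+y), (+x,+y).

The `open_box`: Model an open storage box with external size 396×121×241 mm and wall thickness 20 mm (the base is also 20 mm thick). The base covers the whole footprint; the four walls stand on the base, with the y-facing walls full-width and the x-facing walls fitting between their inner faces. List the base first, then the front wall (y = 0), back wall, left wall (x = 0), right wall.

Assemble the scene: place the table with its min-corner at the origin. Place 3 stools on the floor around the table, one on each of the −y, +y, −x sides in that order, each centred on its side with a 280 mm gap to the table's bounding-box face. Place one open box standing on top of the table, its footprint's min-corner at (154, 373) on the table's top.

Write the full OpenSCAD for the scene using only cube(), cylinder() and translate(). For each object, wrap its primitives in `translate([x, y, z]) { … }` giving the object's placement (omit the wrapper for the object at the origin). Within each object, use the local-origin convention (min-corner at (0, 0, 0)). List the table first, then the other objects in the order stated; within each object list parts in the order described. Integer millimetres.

translate([0, 0, 695]) cube([608, 644, 48]);
translate([69, 69, 0]) cylinder(h = 695, r = 34);
translate([539, 69, 0]) cylinder(h = 695, r = 34);
translate([69, 575, 0]) cylinder(h = 695, r = 34);
translate([539, 575, 0]) cylinder(h = 695, r = 34);
translate([152, -542, 0]) {
  translate([0, 0, 390]) cube([304, 262, 26]);
  cube([40, 40, 390]);
  translate([264, 0, 0]) cube([40, 40, 390]);
  translate([0, 222, 0]) cube([40, 40, 390]);
  translate([264, 222, 0]) cube([40, 40, 390]);
}
translate([152, 924, 0]) {
  translate([0, 0, 390]) cube([304, 262, 26]);
  cube([40, 40, 390]);
  translate([264, 0, 0]) cube([40, 40, 390]);
  translate([0, 222, 0]) cube([40, 40, 390]);
  translate([264, 222, 0]) cube([40, 40, 390]);
}
translate([-584, 191, 0]) {
  translate([0, 0, 390]) cube([304, 262, 26]);
  cube([40, 40, 390]);
  translate([264, 0, 0]) cube([40, 40, 390]);
  translate([0, 222, 0]) cube([40, 40, 390]);
  translate([264, 222, 0]) cube([40, 40, 390]);
}
translate([154, 373, 743]) {
  cube([396, 121, 20]);
  translate([0, 0, 20]) cube([396, 20, 221]);
  translate([0, 101, 20]) cube([396, 20, 221]);
  translate([0, 20, 20]) cube([20, 81, 221]);
  translate([376, 20, 20]) cube([20, 81, 221]);
}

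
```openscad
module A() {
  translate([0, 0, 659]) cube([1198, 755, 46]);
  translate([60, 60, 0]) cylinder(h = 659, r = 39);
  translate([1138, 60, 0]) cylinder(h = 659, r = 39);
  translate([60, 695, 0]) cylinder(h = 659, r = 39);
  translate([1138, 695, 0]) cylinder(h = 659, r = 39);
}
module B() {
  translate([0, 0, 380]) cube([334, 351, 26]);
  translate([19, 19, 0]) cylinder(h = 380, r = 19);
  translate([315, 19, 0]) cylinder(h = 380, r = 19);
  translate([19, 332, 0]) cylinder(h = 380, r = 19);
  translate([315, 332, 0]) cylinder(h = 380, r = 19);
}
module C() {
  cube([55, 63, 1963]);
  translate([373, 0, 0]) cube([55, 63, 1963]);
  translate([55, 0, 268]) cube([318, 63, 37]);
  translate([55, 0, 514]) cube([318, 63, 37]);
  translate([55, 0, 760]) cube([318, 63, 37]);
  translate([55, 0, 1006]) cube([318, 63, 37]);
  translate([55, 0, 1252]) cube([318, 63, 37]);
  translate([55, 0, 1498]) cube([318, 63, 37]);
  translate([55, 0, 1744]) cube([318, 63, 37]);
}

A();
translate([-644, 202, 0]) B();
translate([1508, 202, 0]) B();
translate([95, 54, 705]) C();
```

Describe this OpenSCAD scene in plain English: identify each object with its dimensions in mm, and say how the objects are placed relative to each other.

A is a rectangular dining table. The top is 1198×755×46 mm with its upper surface at z = 705 mm. It stands on four round legs of 78 mm diameter, each leg's bounding box inset 21 mm from the nearest pair of top edges, running from the floor to the underside of the top.

B is a four-legged stool. The seat is a 334×351×26 mm slab whose top surface is at z = 406 mm; four round legs, each 38 mm in diameter, run from the floor (z = 0) to the underside of the seat, each leg's axis is inset half a diameter from the nearest pair of seat edges (so the leg's bounding box is flush with the corner).

C is a wooden ladder with two side rails of 55×63 mm section and 1963 mm height, set 428 mm apart overall. Between them run 7 rectangular rungs (63 mm deep, 37 mm thick), front faces flush with the rails' −y face. The bottom of the first rung is 268 mm above the floor and each subsequent rung is 246 mm higher than the one below.

Two stools sit around the table at the −x, +x sides. The ladder is on top of the table.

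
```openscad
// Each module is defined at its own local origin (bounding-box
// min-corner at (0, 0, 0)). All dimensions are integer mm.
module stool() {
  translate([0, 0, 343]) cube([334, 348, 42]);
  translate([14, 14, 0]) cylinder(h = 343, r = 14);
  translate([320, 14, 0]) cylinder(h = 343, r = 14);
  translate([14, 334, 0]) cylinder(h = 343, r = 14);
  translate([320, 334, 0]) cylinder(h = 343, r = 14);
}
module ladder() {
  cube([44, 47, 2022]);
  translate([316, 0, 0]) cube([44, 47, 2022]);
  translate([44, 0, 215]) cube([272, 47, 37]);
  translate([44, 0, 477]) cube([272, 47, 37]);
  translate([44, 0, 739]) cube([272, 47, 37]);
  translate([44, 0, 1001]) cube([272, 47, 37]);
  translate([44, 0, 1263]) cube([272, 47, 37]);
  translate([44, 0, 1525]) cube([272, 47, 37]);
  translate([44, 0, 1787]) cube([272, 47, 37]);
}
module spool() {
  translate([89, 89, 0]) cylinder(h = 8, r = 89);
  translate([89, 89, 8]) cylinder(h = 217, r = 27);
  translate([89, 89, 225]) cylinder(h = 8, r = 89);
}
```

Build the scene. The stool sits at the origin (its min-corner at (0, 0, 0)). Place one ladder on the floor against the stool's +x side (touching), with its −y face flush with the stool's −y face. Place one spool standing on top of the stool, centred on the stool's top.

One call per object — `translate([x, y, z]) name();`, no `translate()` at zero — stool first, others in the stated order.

stool();
translate([334, 0, 0]) ladder();
translate([78, 85, 385]) spool();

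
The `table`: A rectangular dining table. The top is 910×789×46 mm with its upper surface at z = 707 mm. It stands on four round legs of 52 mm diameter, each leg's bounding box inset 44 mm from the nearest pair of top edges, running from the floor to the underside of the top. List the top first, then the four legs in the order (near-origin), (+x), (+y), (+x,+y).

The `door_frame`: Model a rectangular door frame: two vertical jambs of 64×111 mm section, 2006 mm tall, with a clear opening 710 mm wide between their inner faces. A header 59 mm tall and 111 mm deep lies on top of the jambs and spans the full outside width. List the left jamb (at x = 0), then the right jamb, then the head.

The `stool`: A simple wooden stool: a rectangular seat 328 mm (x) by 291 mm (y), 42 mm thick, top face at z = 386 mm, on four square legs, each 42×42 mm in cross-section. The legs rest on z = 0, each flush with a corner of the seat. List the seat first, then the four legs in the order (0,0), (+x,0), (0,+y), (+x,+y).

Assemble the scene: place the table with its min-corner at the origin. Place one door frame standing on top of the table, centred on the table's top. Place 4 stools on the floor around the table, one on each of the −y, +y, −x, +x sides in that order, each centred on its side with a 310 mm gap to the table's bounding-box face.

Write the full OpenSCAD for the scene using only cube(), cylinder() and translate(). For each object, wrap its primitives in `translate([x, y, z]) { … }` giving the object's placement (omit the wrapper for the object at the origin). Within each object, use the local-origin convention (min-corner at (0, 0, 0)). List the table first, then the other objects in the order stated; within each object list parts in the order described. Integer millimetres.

translate([0, 0, 661]) cube([910, 789, 46]);
translate([70, 70, 0]) cylinder(h = 661, r = 26);
translate([840, 70, 0]) cylinder(h = 661, r = 26);
translate([70, 719, 0]) cylinder(h = 661, r = 26);
translate([840, 719, 0]) cylinder(h = 661, r = 26);
translate([36, 339, 707]) {
  cube([64, 111, 2006]);
  translate([774, 0, 0]) cube([64, 111, 2006]);
  translate([0, 0, 2006]) cube([838, 111, 59]);
}
translate([291, -601, 0]) {
  translate([0, 0, 344]) cube([328, 291, 42]);
  cube([42, 42, 344]);
  translate([286, 0, 0]) cube([42, 42, 344]);
  translate([0, 249, 0]) cube([42, 42, 344]);
  translate([286, 249, 0]) cube([42, 42, 344]);
}
translate([291, 1099, 0]) {
  translate([0, 0, 344]) cube([328, 291, 42]);
  cube([42, 42, 344]);
  translate([286, 0, 0]) cube([42, 42, 344]);
  translate([0, 249, 0]) cube([42, 42, 344]);
  translate([286, 249, 0]) cube([42, 42, 344]);
}
translate([-638, 249, 0]) {
  translate([0, 0, 344]) cube([328, 291, 42]);
  cube([42, 42, 344]);
  translate([286, 0, 0]) cube([42, 42, 344]);
  translate([0, 249, 0]) cube([42, 42, 344]);
  translate([286, 249, 0]) cube([42, 42, 344]);
}
translate([1220, 249, 0]) {
  translate([0, 0, 344]) cube([328, 291, 42]);
  cube([42, 42, 344]);
  translate([286, 0, 0]) cube([42, 42, 344]);
  translate([0, 249, 0]) cube([42, 42, 344]);
  translate([286, 249, 0]) cube([42, 42, 344]);
}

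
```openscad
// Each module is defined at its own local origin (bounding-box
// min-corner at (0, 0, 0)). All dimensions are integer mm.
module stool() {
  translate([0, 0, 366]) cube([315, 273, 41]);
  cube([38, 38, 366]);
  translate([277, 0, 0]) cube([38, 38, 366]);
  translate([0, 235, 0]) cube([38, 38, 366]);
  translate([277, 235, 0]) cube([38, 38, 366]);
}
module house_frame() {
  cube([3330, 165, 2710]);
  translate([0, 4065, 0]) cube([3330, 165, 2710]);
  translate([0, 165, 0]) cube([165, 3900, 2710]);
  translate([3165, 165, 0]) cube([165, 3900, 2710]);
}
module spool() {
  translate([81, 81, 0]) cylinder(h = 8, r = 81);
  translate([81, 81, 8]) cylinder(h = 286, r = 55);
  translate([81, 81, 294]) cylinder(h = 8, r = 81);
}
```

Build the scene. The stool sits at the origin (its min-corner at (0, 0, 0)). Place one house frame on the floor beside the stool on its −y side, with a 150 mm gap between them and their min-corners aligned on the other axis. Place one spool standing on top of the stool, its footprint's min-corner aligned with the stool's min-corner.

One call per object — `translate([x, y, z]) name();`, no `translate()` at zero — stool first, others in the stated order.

stool();
translate([0, -4380, 0]) house_frame();
translate([0, 0, 407]) spool();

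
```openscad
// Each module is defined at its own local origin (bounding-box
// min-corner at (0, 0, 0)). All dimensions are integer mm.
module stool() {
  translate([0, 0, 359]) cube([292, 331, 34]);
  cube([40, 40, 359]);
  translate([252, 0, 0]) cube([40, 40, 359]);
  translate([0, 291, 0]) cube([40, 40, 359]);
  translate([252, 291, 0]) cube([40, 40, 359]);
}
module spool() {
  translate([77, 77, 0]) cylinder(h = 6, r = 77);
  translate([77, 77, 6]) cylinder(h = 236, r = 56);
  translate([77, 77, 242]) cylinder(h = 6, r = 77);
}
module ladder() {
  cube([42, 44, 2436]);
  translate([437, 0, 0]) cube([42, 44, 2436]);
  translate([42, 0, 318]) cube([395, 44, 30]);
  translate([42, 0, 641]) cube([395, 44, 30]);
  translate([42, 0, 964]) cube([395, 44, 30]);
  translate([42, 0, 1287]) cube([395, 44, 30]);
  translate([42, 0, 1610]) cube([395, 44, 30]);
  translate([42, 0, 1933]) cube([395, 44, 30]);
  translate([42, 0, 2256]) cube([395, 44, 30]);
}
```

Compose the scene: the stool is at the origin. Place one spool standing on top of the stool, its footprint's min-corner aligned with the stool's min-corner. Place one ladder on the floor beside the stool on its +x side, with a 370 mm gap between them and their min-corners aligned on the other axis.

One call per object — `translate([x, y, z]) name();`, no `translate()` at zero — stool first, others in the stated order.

stool();
translate([0, 0, 393]) spool();
translate([662, 0, 0]) ladder();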